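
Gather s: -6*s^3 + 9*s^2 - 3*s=-6*s^3 + 9*s^2 - 3*s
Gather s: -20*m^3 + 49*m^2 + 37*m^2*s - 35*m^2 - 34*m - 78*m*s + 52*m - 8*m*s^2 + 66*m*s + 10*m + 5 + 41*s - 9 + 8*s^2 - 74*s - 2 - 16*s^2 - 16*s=-20*m^3 + 14*m^2 + 28*m + s^2*(-8*m - 8) + s*(37*m^2 - 12*m - 49) - 6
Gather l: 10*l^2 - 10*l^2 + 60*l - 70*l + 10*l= 0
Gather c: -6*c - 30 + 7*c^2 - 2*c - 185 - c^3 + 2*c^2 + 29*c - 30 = -c^3 + 9*c^2 + 21*c - 245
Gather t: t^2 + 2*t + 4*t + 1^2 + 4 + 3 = t^2 + 6*t + 8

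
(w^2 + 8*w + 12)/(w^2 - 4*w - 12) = (w + 6)/(w - 6)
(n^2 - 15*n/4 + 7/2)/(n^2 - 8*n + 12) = (n - 7/4)/(n - 6)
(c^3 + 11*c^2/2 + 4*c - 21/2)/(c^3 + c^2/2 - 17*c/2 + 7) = (c + 3)/(c - 2)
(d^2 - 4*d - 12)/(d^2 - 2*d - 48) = (-d^2 + 4*d + 12)/(-d^2 + 2*d + 48)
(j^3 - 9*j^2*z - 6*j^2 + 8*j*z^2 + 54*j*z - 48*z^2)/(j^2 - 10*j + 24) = (j^2 - 9*j*z + 8*z^2)/(j - 4)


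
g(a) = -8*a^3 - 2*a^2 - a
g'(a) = -24*a^2 - 4*a - 1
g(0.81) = -6.37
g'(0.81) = -19.99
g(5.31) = -1259.47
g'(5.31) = -698.95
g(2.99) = -234.72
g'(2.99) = -227.52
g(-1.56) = 27.06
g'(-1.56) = -53.17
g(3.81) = -475.29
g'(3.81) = -364.63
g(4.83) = -952.92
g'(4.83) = -580.21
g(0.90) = -8.35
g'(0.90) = -24.04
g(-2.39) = 100.18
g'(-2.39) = -128.53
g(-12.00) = 13548.00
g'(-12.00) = -3409.00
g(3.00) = -237.00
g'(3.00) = -229.00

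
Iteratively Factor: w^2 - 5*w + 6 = (w - 2)*(w - 3)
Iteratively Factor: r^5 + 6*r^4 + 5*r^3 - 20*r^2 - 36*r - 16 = (r + 1)*(r^4 + 5*r^3 - 20*r - 16) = (r - 2)*(r + 1)*(r^3 + 7*r^2 + 14*r + 8) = (r - 2)*(r + 1)^2*(r^2 + 6*r + 8) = (r - 2)*(r + 1)^2*(r + 4)*(r + 2)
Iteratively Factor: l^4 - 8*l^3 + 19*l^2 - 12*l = (l - 4)*(l^3 - 4*l^2 + 3*l) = l*(l - 4)*(l^2 - 4*l + 3) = l*(l - 4)*(l - 3)*(l - 1)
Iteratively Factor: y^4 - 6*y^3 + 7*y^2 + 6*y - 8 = (y - 4)*(y^3 - 2*y^2 - y + 2) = (y - 4)*(y + 1)*(y^2 - 3*y + 2) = (y - 4)*(y - 2)*(y + 1)*(y - 1)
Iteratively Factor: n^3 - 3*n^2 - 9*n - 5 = (n - 5)*(n^2 + 2*n + 1) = (n - 5)*(n + 1)*(n + 1)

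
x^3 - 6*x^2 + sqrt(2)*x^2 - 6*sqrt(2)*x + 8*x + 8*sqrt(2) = (x - 4)*(x - 2)*(x + sqrt(2))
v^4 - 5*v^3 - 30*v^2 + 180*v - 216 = (v - 6)*(v - 3)*(v - 2)*(v + 6)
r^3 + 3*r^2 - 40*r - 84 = (r - 6)*(r + 2)*(r + 7)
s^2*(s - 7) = s^3 - 7*s^2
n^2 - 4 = (n - 2)*(n + 2)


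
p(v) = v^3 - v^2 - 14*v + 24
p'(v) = 3*v^2 - 2*v - 14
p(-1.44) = 39.10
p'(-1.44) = -4.90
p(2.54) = -1.62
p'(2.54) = 0.27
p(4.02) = 16.52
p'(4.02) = 26.44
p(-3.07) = 28.62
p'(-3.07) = 20.41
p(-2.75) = 34.14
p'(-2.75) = 14.19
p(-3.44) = 19.62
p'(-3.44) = 28.38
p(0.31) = 19.59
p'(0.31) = -14.33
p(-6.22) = -168.25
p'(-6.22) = 114.51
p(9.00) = 546.00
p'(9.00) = 211.00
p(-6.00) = -144.00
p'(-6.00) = 106.00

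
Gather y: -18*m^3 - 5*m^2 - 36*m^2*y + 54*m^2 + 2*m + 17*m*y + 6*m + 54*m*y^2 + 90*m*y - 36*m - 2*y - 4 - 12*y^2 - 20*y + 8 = -18*m^3 + 49*m^2 - 28*m + y^2*(54*m - 12) + y*(-36*m^2 + 107*m - 22) + 4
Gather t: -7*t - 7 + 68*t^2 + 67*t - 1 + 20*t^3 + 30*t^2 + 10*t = 20*t^3 + 98*t^2 + 70*t - 8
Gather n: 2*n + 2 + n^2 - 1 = n^2 + 2*n + 1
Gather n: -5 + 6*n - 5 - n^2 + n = -n^2 + 7*n - 10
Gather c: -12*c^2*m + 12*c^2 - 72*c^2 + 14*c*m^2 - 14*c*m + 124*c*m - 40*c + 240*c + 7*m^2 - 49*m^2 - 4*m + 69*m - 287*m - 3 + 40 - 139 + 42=c^2*(-12*m - 60) + c*(14*m^2 + 110*m + 200) - 42*m^2 - 222*m - 60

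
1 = 1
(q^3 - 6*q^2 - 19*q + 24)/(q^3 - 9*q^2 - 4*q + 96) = (q - 1)/(q - 4)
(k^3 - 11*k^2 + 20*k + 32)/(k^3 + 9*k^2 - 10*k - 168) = (k^2 - 7*k - 8)/(k^2 + 13*k + 42)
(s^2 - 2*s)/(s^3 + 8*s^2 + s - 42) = s/(s^2 + 10*s + 21)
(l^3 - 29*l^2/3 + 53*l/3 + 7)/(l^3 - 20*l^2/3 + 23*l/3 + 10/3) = (l^2 - 10*l + 21)/(l^2 - 7*l + 10)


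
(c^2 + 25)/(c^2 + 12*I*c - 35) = (c - 5*I)/(c + 7*I)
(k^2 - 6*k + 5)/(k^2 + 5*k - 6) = (k - 5)/(k + 6)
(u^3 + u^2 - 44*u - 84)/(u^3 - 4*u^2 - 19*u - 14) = (u + 6)/(u + 1)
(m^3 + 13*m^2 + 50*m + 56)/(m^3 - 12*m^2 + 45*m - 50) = (m^3 + 13*m^2 + 50*m + 56)/(m^3 - 12*m^2 + 45*m - 50)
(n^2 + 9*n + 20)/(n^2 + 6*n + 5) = (n + 4)/(n + 1)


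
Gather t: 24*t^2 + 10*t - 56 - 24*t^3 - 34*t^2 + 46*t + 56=-24*t^3 - 10*t^2 + 56*t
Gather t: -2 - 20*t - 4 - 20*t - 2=-40*t - 8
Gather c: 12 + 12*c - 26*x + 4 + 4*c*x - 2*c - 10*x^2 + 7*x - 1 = c*(4*x + 10) - 10*x^2 - 19*x + 15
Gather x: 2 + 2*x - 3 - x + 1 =x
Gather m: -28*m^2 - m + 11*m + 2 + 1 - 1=-28*m^2 + 10*m + 2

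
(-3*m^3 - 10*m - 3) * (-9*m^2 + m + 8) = 27*m^5 - 3*m^4 + 66*m^3 + 17*m^2 - 83*m - 24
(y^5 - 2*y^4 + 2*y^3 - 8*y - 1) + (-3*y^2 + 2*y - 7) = y^5 - 2*y^4 + 2*y^3 - 3*y^2 - 6*y - 8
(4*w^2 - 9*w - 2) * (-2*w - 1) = -8*w^3 + 14*w^2 + 13*w + 2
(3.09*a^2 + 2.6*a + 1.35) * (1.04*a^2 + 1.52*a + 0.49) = 3.2136*a^4 + 7.4008*a^3 + 6.8701*a^2 + 3.326*a + 0.6615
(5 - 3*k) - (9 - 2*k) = -k - 4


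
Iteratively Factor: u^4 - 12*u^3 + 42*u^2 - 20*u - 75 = (u - 3)*(u^3 - 9*u^2 + 15*u + 25) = (u - 5)*(u - 3)*(u^2 - 4*u - 5) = (u - 5)*(u - 3)*(u + 1)*(u - 5)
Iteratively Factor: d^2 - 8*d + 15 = (d - 3)*(d - 5)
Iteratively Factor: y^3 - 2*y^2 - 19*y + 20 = (y - 5)*(y^2 + 3*y - 4) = (y - 5)*(y + 4)*(y - 1)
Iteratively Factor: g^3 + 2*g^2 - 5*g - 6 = (g + 1)*(g^2 + g - 6) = (g - 2)*(g + 1)*(g + 3)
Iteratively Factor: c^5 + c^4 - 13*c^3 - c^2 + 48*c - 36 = (c + 3)*(c^4 - 2*c^3 - 7*c^2 + 20*c - 12) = (c - 2)*(c + 3)*(c^3 - 7*c + 6) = (c - 2)*(c + 3)^2*(c^2 - 3*c + 2) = (c - 2)*(c - 1)*(c + 3)^2*(c - 2)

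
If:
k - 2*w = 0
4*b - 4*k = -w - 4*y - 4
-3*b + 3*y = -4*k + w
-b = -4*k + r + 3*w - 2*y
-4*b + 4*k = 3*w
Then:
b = 15/19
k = 24/19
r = 1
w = 12/19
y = -13/19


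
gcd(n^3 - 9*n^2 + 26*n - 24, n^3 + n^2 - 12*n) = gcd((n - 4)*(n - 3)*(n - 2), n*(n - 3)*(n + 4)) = n - 3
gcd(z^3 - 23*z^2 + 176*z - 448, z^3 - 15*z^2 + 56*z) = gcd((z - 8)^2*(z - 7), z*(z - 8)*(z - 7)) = z^2 - 15*z + 56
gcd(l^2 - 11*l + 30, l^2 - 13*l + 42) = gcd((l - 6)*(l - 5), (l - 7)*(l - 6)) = l - 6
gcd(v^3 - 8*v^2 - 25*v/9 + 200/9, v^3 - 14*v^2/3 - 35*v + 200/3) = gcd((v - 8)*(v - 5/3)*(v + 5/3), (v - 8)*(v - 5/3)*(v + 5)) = v^2 - 29*v/3 + 40/3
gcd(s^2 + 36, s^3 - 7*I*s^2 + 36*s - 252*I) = s^2 + 36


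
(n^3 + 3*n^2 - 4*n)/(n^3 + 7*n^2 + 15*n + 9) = n*(n^2 + 3*n - 4)/(n^3 + 7*n^2 + 15*n + 9)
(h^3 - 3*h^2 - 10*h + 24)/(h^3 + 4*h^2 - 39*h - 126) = (h^2 - 6*h + 8)/(h^2 + h - 42)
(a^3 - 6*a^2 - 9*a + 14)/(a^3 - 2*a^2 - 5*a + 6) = (a - 7)/(a - 3)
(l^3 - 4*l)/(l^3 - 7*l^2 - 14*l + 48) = l*(l + 2)/(l^2 - 5*l - 24)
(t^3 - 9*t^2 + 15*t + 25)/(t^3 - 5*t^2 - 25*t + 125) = (t + 1)/(t + 5)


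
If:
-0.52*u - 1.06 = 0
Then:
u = -2.04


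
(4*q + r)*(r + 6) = 4*q*r + 24*q + r^2 + 6*r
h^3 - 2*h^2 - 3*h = h*(h - 3)*(h + 1)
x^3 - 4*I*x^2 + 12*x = x*(x - 6*I)*(x + 2*I)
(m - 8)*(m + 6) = m^2 - 2*m - 48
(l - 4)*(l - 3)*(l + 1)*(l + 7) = l^4 + l^3 - 37*l^2 + 47*l + 84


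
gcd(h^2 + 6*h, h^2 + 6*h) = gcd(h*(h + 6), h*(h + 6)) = h^2 + 6*h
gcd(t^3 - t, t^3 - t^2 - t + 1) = t^2 - 1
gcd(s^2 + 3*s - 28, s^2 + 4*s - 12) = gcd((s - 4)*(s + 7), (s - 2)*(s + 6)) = 1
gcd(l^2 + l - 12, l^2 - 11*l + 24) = l - 3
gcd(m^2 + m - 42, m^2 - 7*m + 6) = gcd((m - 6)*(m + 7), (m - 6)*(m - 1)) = m - 6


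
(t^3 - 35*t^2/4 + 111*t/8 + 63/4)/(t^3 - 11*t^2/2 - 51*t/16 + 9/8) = 2*(2*t - 7)/(4*t - 1)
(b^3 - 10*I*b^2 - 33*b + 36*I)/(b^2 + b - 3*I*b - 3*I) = (b^2 - 7*I*b - 12)/(b + 1)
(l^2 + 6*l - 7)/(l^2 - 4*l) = (l^2 + 6*l - 7)/(l*(l - 4))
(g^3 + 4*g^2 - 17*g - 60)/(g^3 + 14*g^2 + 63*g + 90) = (g - 4)/(g + 6)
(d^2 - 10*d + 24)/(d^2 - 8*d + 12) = (d - 4)/(d - 2)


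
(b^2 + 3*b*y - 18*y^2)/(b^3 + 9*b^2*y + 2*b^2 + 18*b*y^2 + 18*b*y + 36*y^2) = (b - 3*y)/(b^2 + 3*b*y + 2*b + 6*y)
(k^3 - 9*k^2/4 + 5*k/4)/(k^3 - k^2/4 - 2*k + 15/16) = 4*k*(k - 1)/(4*k^2 + 4*k - 3)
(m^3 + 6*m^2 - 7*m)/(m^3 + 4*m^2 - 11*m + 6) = m*(m + 7)/(m^2 + 5*m - 6)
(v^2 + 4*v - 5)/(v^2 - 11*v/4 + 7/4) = 4*(v + 5)/(4*v - 7)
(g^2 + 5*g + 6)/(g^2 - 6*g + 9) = (g^2 + 5*g + 6)/(g^2 - 6*g + 9)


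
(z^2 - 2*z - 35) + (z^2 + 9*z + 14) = 2*z^2 + 7*z - 21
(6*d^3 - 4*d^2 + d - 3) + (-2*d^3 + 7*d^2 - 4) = 4*d^3 + 3*d^2 + d - 7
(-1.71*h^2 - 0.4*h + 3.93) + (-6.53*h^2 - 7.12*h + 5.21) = -8.24*h^2 - 7.52*h + 9.14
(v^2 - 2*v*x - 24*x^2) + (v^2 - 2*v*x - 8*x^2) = 2*v^2 - 4*v*x - 32*x^2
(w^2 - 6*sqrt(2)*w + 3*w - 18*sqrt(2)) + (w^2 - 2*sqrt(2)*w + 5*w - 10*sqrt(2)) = 2*w^2 - 8*sqrt(2)*w + 8*w - 28*sqrt(2)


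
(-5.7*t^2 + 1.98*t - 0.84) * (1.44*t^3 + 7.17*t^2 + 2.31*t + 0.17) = -8.208*t^5 - 38.0178*t^4 - 0.180000000000001*t^3 - 2.418*t^2 - 1.6038*t - 0.1428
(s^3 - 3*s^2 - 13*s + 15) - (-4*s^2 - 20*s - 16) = s^3 + s^2 + 7*s + 31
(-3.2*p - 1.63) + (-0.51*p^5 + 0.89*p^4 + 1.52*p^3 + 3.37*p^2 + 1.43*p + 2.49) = -0.51*p^5 + 0.89*p^4 + 1.52*p^3 + 3.37*p^2 - 1.77*p + 0.86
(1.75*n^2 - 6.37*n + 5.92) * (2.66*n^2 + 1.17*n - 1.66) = 4.655*n^4 - 14.8967*n^3 + 5.3893*n^2 + 17.5006*n - 9.8272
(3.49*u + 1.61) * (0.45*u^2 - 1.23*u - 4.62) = 1.5705*u^3 - 3.5682*u^2 - 18.1041*u - 7.4382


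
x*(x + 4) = x^2 + 4*x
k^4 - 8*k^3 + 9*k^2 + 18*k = k*(k - 6)*(k - 3)*(k + 1)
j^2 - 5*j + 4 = (j - 4)*(j - 1)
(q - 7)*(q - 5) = q^2 - 12*q + 35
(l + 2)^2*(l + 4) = l^3 + 8*l^2 + 20*l + 16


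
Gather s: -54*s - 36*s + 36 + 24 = 60 - 90*s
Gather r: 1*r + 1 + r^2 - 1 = r^2 + r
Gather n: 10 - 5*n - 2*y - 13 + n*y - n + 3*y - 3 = n*(y - 6) + y - 6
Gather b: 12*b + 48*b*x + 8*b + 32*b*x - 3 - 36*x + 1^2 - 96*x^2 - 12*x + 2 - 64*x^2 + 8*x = b*(80*x + 20) - 160*x^2 - 40*x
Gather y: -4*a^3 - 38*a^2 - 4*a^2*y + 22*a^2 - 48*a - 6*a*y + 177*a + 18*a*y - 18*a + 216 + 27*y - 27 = -4*a^3 - 16*a^2 + 111*a + y*(-4*a^2 + 12*a + 27) + 189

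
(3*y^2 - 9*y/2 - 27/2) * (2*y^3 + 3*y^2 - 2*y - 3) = 6*y^5 - 93*y^3/2 - 81*y^2/2 + 81*y/2 + 81/2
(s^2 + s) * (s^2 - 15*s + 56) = s^4 - 14*s^3 + 41*s^2 + 56*s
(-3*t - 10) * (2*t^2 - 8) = -6*t^3 - 20*t^2 + 24*t + 80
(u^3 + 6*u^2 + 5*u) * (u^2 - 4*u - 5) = u^5 + 2*u^4 - 24*u^3 - 50*u^2 - 25*u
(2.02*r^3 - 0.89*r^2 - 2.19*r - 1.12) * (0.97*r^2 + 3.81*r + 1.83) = 1.9594*r^5 + 6.8329*r^4 - 1.8186*r^3 - 11.059*r^2 - 8.2749*r - 2.0496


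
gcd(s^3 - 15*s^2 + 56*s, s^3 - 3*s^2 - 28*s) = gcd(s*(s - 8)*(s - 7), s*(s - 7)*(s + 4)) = s^2 - 7*s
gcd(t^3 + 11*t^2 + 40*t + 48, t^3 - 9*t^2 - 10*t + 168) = t + 4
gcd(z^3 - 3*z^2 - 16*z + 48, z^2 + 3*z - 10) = 1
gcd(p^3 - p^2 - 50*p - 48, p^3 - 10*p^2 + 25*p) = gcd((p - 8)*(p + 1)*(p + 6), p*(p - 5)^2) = 1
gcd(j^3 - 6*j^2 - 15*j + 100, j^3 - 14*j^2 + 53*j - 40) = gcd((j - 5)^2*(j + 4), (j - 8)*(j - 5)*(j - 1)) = j - 5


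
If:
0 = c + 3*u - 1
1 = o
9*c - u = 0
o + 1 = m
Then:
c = 1/28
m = 2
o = 1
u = 9/28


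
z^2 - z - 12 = (z - 4)*(z + 3)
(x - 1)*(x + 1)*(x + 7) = x^3 + 7*x^2 - x - 7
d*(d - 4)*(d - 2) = d^3 - 6*d^2 + 8*d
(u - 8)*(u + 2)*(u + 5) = u^3 - u^2 - 46*u - 80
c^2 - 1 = (c - 1)*(c + 1)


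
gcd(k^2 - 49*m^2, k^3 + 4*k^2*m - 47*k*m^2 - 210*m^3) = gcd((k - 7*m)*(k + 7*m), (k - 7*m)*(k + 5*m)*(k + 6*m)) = k - 7*m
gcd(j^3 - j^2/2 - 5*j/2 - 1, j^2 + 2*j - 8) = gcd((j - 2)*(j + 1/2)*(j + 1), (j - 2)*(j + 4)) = j - 2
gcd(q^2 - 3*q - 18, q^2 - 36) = q - 6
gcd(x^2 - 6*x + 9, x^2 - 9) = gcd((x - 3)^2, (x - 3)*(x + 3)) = x - 3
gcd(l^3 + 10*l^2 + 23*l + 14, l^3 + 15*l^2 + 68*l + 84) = l^2 + 9*l + 14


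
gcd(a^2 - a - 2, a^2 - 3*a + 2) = a - 2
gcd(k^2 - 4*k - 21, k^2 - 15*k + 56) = k - 7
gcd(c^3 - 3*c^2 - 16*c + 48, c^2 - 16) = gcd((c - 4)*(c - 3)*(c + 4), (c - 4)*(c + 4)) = c^2 - 16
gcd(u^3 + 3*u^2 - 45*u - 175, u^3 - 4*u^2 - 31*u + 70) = u^2 - 2*u - 35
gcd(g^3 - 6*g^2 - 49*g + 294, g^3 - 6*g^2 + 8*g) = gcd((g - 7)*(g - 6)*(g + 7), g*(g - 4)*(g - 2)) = 1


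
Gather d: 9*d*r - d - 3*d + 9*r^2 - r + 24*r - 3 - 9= d*(9*r - 4) + 9*r^2 + 23*r - 12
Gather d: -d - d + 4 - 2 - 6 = -2*d - 4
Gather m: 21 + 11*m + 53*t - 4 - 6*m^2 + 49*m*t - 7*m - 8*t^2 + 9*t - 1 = -6*m^2 + m*(49*t + 4) - 8*t^2 + 62*t + 16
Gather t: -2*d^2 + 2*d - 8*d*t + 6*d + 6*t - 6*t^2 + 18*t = -2*d^2 + 8*d - 6*t^2 + t*(24 - 8*d)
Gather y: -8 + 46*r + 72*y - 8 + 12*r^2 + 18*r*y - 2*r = 12*r^2 + 44*r + y*(18*r + 72) - 16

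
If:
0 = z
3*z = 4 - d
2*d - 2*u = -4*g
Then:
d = 4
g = u/2 - 2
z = 0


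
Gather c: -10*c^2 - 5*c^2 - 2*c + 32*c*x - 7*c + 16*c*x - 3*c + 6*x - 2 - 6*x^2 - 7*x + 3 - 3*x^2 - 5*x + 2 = -15*c^2 + c*(48*x - 12) - 9*x^2 - 6*x + 3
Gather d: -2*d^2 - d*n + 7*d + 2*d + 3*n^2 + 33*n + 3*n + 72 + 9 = -2*d^2 + d*(9 - n) + 3*n^2 + 36*n + 81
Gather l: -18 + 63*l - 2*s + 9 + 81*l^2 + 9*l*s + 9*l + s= 81*l^2 + l*(9*s + 72) - s - 9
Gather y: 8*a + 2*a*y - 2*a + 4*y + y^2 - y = 6*a + y^2 + y*(2*a + 3)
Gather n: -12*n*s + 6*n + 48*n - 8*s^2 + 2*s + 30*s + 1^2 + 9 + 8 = n*(54 - 12*s) - 8*s^2 + 32*s + 18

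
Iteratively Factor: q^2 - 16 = (q + 4)*(q - 4)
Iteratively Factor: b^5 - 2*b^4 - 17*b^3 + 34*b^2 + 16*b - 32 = (b - 2)*(b^4 - 17*b^2 + 16) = (b - 4)*(b - 2)*(b^3 + 4*b^2 - b - 4) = (b - 4)*(b - 2)*(b - 1)*(b^2 + 5*b + 4) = (b - 4)*(b - 2)*(b - 1)*(b + 1)*(b + 4)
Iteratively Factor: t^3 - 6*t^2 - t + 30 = (t - 5)*(t^2 - t - 6) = (t - 5)*(t + 2)*(t - 3)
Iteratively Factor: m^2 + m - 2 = (m - 1)*(m + 2)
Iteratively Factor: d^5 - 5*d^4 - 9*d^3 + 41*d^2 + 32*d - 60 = (d + 2)*(d^4 - 7*d^3 + 5*d^2 + 31*d - 30) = (d + 2)^2*(d^3 - 9*d^2 + 23*d - 15) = (d - 1)*(d + 2)^2*(d^2 - 8*d + 15) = (d - 3)*(d - 1)*(d + 2)^2*(d - 5)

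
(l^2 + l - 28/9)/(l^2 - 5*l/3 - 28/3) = (l - 4/3)/(l - 4)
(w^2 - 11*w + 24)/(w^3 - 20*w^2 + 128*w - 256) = (w - 3)/(w^2 - 12*w + 32)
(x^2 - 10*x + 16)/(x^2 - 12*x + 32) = (x - 2)/(x - 4)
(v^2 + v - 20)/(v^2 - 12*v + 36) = (v^2 + v - 20)/(v^2 - 12*v + 36)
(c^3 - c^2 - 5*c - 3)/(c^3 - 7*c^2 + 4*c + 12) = (c^2 - 2*c - 3)/(c^2 - 8*c + 12)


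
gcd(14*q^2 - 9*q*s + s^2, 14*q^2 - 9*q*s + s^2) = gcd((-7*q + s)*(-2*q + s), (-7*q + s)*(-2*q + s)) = 14*q^2 - 9*q*s + s^2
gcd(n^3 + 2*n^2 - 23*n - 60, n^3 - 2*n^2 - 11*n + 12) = n + 3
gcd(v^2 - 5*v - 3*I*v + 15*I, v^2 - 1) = 1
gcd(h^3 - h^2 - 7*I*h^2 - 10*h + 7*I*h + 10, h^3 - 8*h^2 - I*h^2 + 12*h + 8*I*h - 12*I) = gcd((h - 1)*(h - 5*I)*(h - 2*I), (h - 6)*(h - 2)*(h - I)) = 1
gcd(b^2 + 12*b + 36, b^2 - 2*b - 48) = b + 6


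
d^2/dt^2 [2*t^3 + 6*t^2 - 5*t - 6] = 12*t + 12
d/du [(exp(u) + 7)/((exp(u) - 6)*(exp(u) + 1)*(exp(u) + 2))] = 2*(-exp(3*u) - 9*exp(2*u) + 21*exp(u) + 50)*exp(u)/(exp(6*u) - 6*exp(5*u) - 23*exp(4*u) + 72*exp(3*u) + 328*exp(2*u) + 384*exp(u) + 144)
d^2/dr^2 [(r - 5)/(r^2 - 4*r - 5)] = 2/(r^3 + 3*r^2 + 3*r + 1)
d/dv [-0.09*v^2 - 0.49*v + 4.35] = -0.18*v - 0.49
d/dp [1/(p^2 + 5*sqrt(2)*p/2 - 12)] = 2*(-4*p - 5*sqrt(2))/(2*p^2 + 5*sqrt(2)*p - 24)^2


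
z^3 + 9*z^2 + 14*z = z*(z + 2)*(z + 7)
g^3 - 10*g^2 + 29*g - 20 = (g - 5)*(g - 4)*(g - 1)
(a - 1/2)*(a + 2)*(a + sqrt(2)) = a^3 + sqrt(2)*a^2 + 3*a^2/2 - a + 3*sqrt(2)*a/2 - sqrt(2)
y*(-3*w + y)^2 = 9*w^2*y - 6*w*y^2 + y^3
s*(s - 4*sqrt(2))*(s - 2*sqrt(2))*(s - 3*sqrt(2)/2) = s^4 - 15*sqrt(2)*s^3/2 + 34*s^2 - 24*sqrt(2)*s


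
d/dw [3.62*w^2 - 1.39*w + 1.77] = 7.24*w - 1.39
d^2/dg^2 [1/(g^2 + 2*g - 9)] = 2*(-g^2 - 2*g + 4*(g + 1)^2 + 9)/(g^2 + 2*g - 9)^3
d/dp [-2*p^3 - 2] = -6*p^2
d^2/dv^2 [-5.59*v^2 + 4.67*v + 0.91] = -11.1800000000000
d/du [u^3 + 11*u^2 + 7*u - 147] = 3*u^2 + 22*u + 7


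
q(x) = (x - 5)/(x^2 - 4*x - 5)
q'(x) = (4 - 2*x)*(x - 5)/(x^2 - 4*x - 5)^2 + 1/(x^2 - 4*x - 5) = -1/(x^2 + 2*x + 1)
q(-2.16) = -0.86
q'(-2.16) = -0.74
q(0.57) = 0.64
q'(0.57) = -0.41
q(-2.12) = -0.89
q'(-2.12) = -0.80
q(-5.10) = -0.24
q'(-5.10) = -0.06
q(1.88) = 0.35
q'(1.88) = -0.12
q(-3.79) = -0.36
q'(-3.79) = -0.13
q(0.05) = 0.95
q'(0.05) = -0.91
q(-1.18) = -5.56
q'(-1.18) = -30.86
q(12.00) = 0.08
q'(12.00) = -0.00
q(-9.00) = -0.12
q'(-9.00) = -0.02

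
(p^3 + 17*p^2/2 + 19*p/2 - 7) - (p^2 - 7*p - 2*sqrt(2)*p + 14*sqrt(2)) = p^3 + 15*p^2/2 + 2*sqrt(2)*p + 33*p/2 - 14*sqrt(2) - 7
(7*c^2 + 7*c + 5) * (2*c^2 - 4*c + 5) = 14*c^4 - 14*c^3 + 17*c^2 + 15*c + 25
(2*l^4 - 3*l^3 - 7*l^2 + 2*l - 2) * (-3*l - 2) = -6*l^5 + 5*l^4 + 27*l^3 + 8*l^2 + 2*l + 4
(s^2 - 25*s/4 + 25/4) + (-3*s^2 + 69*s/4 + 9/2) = -2*s^2 + 11*s + 43/4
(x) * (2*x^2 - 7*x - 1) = 2*x^3 - 7*x^2 - x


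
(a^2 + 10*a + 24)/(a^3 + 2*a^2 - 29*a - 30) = (a + 4)/(a^2 - 4*a - 5)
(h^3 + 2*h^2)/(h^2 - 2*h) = h*(h + 2)/(h - 2)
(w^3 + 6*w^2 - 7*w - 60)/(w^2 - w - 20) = (w^2 + 2*w - 15)/(w - 5)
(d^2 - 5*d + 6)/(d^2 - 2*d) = (d - 3)/d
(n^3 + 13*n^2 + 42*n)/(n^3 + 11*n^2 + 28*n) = (n + 6)/(n + 4)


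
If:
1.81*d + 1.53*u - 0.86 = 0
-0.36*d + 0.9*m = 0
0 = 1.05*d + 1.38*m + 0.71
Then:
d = -0.44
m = -0.18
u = 1.09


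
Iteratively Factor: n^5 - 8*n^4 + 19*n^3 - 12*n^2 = (n)*(n^4 - 8*n^3 + 19*n^2 - 12*n) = n^2*(n^3 - 8*n^2 + 19*n - 12) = n^2*(n - 1)*(n^2 - 7*n + 12) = n^2*(n - 3)*(n - 1)*(n - 4)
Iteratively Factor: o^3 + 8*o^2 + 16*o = (o + 4)*(o^2 + 4*o) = o*(o + 4)*(o + 4)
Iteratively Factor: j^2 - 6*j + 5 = (j - 1)*(j - 5)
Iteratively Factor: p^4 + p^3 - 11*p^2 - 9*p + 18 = (p - 1)*(p^3 + 2*p^2 - 9*p - 18) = (p - 3)*(p - 1)*(p^2 + 5*p + 6) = (p - 3)*(p - 1)*(p + 3)*(p + 2)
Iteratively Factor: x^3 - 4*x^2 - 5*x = (x + 1)*(x^2 - 5*x) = (x - 5)*(x + 1)*(x)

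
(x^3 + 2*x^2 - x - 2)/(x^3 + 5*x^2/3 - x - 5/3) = 3*(x + 2)/(3*x + 5)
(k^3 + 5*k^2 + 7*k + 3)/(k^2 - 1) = (k^2 + 4*k + 3)/(k - 1)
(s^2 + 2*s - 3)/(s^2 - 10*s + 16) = (s^2 + 2*s - 3)/(s^2 - 10*s + 16)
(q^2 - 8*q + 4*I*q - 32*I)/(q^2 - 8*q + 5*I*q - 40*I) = (q + 4*I)/(q + 5*I)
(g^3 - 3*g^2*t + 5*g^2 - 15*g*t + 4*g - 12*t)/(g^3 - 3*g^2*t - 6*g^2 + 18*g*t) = (g^2 + 5*g + 4)/(g*(g - 6))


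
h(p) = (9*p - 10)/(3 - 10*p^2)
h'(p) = 20*p*(9*p - 10)/(3 - 10*p^2)^2 + 9/(3 - 10*p^2)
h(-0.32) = -6.52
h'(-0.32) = 25.67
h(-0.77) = 5.78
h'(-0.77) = 27.32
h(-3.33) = 0.37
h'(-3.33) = 0.15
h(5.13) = -0.14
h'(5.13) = 0.02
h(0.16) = -3.12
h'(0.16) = -0.36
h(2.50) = -0.21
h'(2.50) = 0.03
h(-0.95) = 3.08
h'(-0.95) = 8.22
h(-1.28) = 1.61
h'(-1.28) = 2.40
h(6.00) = -0.12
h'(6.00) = 0.02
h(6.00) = -0.12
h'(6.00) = 0.02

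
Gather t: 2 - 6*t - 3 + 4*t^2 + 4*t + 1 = 4*t^2 - 2*t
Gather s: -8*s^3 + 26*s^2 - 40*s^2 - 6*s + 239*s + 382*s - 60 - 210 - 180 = -8*s^3 - 14*s^2 + 615*s - 450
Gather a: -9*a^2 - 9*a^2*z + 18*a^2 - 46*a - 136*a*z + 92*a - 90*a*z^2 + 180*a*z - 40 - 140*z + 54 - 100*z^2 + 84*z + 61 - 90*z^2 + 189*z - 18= a^2*(9 - 9*z) + a*(-90*z^2 + 44*z + 46) - 190*z^2 + 133*z + 57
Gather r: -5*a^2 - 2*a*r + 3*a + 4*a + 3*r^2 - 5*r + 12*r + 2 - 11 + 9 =-5*a^2 + 7*a + 3*r^2 + r*(7 - 2*a)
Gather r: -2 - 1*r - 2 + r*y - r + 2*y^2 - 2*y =r*(y - 2) + 2*y^2 - 2*y - 4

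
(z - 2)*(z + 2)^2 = z^3 + 2*z^2 - 4*z - 8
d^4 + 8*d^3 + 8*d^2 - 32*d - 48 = (d - 2)*(d + 2)^2*(d + 6)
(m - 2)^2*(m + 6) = m^3 + 2*m^2 - 20*m + 24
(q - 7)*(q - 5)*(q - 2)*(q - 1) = q^4 - 15*q^3 + 73*q^2 - 129*q + 70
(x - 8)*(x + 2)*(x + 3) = x^3 - 3*x^2 - 34*x - 48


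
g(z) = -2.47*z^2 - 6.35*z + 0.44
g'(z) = -4.94*z - 6.35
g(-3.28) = -5.31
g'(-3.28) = 9.85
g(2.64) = -33.54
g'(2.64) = -19.39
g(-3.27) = -5.21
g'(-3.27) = 9.80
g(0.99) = -8.27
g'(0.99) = -11.24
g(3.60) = -54.43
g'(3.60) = -24.13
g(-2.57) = 0.45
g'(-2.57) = 6.35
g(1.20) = -10.74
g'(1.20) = -12.28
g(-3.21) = -4.63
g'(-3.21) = 9.51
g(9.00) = -256.78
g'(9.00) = -50.81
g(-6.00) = -50.38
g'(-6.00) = 23.29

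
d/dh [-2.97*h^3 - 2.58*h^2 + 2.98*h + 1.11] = -8.91*h^2 - 5.16*h + 2.98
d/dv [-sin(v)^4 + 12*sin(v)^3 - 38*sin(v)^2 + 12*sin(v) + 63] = 4*(-sin(v)^3 + 9*sin(v)^2 - 19*sin(v) + 3)*cos(v)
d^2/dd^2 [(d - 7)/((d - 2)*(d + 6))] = 2*(d^3 - 21*d^2 - 48*d - 148)/(d^6 + 12*d^5 + 12*d^4 - 224*d^3 - 144*d^2 + 1728*d - 1728)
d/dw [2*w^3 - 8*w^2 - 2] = 2*w*(3*w - 8)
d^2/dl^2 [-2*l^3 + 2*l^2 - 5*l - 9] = 4 - 12*l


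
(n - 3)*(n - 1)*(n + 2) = n^3 - 2*n^2 - 5*n + 6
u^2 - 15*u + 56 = (u - 8)*(u - 7)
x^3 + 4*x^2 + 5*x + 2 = (x + 1)^2*(x + 2)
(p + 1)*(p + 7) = p^2 + 8*p + 7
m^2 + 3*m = m*(m + 3)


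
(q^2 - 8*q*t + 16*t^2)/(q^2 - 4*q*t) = (q - 4*t)/q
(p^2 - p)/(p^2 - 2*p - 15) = p*(1 - p)/(-p^2 + 2*p + 15)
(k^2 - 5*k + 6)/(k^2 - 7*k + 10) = (k - 3)/(k - 5)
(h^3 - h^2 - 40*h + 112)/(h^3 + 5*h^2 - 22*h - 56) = (h - 4)/(h + 2)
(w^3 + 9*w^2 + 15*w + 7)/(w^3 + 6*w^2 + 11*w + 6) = (w^2 + 8*w + 7)/(w^2 + 5*w + 6)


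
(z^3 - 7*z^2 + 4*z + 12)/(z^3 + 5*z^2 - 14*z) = (z^2 - 5*z - 6)/(z*(z + 7))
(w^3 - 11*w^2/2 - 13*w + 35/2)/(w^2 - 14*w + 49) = (2*w^2 + 3*w - 5)/(2*(w - 7))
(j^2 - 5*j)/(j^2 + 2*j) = (j - 5)/(j + 2)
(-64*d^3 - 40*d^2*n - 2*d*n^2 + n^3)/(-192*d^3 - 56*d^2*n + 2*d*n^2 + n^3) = (2*d + n)/(6*d + n)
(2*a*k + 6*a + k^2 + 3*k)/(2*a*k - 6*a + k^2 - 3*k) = (k + 3)/(k - 3)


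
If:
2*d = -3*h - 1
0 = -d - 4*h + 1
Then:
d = -7/5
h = 3/5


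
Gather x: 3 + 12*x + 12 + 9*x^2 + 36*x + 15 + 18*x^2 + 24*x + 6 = 27*x^2 + 72*x + 36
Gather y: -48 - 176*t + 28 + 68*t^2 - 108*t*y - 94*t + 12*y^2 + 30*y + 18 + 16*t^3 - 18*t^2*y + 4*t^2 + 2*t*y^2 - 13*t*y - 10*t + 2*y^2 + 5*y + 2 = 16*t^3 + 72*t^2 - 280*t + y^2*(2*t + 14) + y*(-18*t^2 - 121*t + 35)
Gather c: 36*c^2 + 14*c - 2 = 36*c^2 + 14*c - 2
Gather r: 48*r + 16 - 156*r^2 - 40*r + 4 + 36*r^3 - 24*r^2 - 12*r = 36*r^3 - 180*r^2 - 4*r + 20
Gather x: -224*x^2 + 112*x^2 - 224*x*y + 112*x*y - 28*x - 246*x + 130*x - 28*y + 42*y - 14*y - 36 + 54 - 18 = -112*x^2 + x*(-112*y - 144)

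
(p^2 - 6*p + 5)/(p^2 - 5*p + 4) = (p - 5)/(p - 4)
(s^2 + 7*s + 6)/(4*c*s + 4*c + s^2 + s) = (s + 6)/(4*c + s)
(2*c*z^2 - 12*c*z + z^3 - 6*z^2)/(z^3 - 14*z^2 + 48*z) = (2*c + z)/(z - 8)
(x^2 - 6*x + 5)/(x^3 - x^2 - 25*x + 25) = 1/(x + 5)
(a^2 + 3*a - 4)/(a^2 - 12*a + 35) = (a^2 + 3*a - 4)/(a^2 - 12*a + 35)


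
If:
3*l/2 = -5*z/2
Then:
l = -5*z/3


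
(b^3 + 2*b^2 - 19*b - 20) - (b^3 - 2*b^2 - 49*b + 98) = 4*b^2 + 30*b - 118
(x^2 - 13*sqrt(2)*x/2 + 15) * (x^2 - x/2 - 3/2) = x^4 - 13*sqrt(2)*x^3/2 - x^3/2 + 13*sqrt(2)*x^2/4 + 27*x^2/2 - 15*x/2 + 39*sqrt(2)*x/4 - 45/2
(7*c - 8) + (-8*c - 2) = -c - 10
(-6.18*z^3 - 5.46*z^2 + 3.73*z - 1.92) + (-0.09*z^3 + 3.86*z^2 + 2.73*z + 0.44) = -6.27*z^3 - 1.6*z^2 + 6.46*z - 1.48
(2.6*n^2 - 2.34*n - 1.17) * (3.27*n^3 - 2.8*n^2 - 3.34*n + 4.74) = 8.502*n^5 - 14.9318*n^4 - 5.9579*n^3 + 23.4156*n^2 - 7.1838*n - 5.5458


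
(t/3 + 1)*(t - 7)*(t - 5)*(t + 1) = t^4/3 - 8*t^3/3 - 10*t^2/3 + 104*t/3 + 35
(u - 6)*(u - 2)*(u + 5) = u^3 - 3*u^2 - 28*u + 60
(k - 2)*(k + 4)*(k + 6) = k^3 + 8*k^2 + 4*k - 48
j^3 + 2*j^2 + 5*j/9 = j*(j + 1/3)*(j + 5/3)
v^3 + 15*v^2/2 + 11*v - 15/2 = (v - 1/2)*(v + 3)*(v + 5)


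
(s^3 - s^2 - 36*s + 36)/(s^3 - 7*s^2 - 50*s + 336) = (s^2 + 5*s - 6)/(s^2 - s - 56)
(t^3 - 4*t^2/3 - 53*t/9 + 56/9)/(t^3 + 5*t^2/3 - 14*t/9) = (3*t^2 - 11*t + 8)/(t*(3*t - 2))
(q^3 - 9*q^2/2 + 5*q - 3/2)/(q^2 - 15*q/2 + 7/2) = (q^2 - 4*q + 3)/(q - 7)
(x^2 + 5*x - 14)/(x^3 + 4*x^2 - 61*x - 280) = (x - 2)/(x^2 - 3*x - 40)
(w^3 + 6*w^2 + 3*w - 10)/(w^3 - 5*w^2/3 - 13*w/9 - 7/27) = 27*(-w^3 - 6*w^2 - 3*w + 10)/(-27*w^3 + 45*w^2 + 39*w + 7)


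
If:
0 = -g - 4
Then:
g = -4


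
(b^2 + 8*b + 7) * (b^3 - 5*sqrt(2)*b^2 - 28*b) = b^5 - 5*sqrt(2)*b^4 + 8*b^4 - 40*sqrt(2)*b^3 - 21*b^3 - 224*b^2 - 35*sqrt(2)*b^2 - 196*b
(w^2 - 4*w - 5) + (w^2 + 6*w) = 2*w^2 + 2*w - 5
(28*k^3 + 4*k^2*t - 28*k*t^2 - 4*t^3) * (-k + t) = -28*k^4 + 24*k^3*t + 32*k^2*t^2 - 24*k*t^3 - 4*t^4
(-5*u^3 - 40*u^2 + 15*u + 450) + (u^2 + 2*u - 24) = -5*u^3 - 39*u^2 + 17*u + 426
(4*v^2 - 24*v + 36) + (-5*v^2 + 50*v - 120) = -v^2 + 26*v - 84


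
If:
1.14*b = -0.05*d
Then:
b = -0.043859649122807*d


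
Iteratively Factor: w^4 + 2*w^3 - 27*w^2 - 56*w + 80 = (w - 5)*(w^3 + 7*w^2 + 8*w - 16) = (w - 5)*(w + 4)*(w^2 + 3*w - 4) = (w - 5)*(w - 1)*(w + 4)*(w + 4)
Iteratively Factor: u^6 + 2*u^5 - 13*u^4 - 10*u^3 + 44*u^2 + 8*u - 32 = (u + 2)*(u^5 - 13*u^3 + 16*u^2 + 12*u - 16) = (u + 1)*(u + 2)*(u^4 - u^3 - 12*u^2 + 28*u - 16) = (u - 1)*(u + 1)*(u + 2)*(u^3 - 12*u + 16) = (u - 1)*(u + 1)*(u + 2)*(u + 4)*(u^2 - 4*u + 4) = (u - 2)*(u - 1)*(u + 1)*(u + 2)*(u + 4)*(u - 2)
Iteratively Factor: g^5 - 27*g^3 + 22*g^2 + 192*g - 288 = (g - 2)*(g^4 + 2*g^3 - 23*g^2 - 24*g + 144) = (g - 3)*(g - 2)*(g^3 + 5*g^2 - 8*g - 48) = (g - 3)^2*(g - 2)*(g^2 + 8*g + 16) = (g - 3)^2*(g - 2)*(g + 4)*(g + 4)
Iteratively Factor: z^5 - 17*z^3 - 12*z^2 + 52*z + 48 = (z + 2)*(z^4 - 2*z^3 - 13*z^2 + 14*z + 24) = (z - 2)*(z + 2)*(z^3 - 13*z - 12) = (z - 2)*(z + 2)*(z + 3)*(z^2 - 3*z - 4) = (z - 4)*(z - 2)*(z + 2)*(z + 3)*(z + 1)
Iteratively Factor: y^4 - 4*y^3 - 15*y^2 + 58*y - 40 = (y - 2)*(y^3 - 2*y^2 - 19*y + 20) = (y - 2)*(y + 4)*(y^2 - 6*y + 5) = (y - 5)*(y - 2)*(y + 4)*(y - 1)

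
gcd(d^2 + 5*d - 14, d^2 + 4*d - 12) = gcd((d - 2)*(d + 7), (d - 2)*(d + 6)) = d - 2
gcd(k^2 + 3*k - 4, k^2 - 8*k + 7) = k - 1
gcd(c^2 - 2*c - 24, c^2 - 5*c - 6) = c - 6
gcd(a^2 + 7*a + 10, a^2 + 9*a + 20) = a + 5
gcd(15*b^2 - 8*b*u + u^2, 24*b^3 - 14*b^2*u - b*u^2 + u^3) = -3*b + u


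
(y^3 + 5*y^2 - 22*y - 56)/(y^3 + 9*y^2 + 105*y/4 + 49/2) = 4*(y^2 + 3*y - 28)/(4*y^2 + 28*y + 49)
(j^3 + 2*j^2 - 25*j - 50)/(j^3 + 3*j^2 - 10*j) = (j^2 - 3*j - 10)/(j*(j - 2))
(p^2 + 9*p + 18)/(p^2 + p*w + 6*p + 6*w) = (p + 3)/(p + w)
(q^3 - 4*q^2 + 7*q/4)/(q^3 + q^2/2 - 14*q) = (q - 1/2)/(q + 4)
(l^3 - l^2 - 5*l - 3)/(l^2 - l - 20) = (-l^3 + l^2 + 5*l + 3)/(-l^2 + l + 20)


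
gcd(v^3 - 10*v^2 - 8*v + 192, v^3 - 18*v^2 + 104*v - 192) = v^2 - 14*v + 48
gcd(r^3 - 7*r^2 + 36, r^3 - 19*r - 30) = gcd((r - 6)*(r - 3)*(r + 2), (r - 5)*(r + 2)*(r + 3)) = r + 2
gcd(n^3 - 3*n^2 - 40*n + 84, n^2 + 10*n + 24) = n + 6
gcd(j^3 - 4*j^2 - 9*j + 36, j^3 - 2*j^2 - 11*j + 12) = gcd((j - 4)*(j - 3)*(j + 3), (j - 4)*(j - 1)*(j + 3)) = j^2 - j - 12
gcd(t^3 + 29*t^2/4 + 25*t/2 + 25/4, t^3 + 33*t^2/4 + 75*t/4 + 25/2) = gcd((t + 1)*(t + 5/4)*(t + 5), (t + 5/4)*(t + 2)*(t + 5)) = t^2 + 25*t/4 + 25/4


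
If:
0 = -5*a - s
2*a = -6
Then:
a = -3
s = 15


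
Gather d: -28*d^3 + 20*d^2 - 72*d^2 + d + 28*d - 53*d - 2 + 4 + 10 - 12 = -28*d^3 - 52*d^2 - 24*d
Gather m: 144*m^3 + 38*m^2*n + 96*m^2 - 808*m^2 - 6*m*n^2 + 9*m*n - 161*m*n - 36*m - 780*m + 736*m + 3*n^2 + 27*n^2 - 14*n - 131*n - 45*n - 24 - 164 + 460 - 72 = 144*m^3 + m^2*(38*n - 712) + m*(-6*n^2 - 152*n - 80) + 30*n^2 - 190*n + 200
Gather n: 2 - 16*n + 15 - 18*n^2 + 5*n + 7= -18*n^2 - 11*n + 24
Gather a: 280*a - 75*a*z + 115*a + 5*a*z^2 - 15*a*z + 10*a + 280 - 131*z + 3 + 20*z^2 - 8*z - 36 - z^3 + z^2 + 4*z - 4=a*(5*z^2 - 90*z + 405) - z^3 + 21*z^2 - 135*z + 243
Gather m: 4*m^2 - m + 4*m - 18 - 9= 4*m^2 + 3*m - 27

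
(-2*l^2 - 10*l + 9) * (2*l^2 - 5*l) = -4*l^4 - 10*l^3 + 68*l^2 - 45*l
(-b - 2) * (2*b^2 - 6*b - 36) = -2*b^3 + 2*b^2 + 48*b + 72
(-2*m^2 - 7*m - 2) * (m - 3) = -2*m^3 - m^2 + 19*m + 6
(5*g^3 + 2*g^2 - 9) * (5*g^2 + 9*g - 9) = 25*g^5 + 55*g^4 - 27*g^3 - 63*g^2 - 81*g + 81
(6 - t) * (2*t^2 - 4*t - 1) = -2*t^3 + 16*t^2 - 23*t - 6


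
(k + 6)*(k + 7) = k^2 + 13*k + 42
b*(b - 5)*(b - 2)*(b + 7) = b^4 - 39*b^2 + 70*b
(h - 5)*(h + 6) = h^2 + h - 30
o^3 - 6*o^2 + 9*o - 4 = (o - 4)*(o - 1)^2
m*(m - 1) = m^2 - m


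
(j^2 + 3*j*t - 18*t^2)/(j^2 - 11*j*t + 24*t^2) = (-j - 6*t)/(-j + 8*t)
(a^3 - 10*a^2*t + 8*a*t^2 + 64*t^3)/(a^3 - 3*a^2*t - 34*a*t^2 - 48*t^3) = (a - 4*t)/(a + 3*t)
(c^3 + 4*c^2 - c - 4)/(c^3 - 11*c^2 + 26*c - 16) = (c^2 + 5*c + 4)/(c^2 - 10*c + 16)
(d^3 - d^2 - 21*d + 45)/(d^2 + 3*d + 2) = (d^3 - d^2 - 21*d + 45)/(d^2 + 3*d + 2)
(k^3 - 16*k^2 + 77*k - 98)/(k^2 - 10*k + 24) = (k^3 - 16*k^2 + 77*k - 98)/(k^2 - 10*k + 24)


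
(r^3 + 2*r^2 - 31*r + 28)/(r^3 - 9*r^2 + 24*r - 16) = (r + 7)/(r - 4)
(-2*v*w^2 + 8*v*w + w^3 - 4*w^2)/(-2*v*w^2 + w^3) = (w - 4)/w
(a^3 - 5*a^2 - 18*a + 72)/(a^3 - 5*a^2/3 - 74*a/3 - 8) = 3*(a - 3)/(3*a + 1)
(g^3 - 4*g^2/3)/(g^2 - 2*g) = g*(3*g - 4)/(3*(g - 2))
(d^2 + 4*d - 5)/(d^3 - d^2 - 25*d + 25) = 1/(d - 5)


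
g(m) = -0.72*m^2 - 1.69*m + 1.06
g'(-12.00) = 15.59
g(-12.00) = -82.34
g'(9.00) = -14.65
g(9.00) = -72.47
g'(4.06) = -7.54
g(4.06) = -17.67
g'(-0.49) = -0.98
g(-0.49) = 1.72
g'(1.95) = -4.50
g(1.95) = -4.97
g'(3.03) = -6.05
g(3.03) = -10.67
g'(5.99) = -10.32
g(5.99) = -34.90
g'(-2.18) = 1.45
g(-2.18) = 1.32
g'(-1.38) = 0.30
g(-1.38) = 2.02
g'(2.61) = -5.45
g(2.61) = -8.26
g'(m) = -1.44*m - 1.69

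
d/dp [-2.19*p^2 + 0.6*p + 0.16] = 0.6 - 4.38*p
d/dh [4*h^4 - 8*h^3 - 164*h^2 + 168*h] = 16*h^3 - 24*h^2 - 328*h + 168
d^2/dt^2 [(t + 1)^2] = 2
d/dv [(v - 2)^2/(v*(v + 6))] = 2*(5*v^2 - 4*v - 12)/(v^2*(v^2 + 12*v + 36))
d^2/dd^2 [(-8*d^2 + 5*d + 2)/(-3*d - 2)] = 88/(27*d^3 + 54*d^2 + 36*d + 8)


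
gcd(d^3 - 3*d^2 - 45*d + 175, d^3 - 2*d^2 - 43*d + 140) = d^2 + 2*d - 35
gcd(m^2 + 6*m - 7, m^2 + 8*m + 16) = 1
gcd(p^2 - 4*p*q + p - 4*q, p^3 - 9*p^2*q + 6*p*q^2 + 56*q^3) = p - 4*q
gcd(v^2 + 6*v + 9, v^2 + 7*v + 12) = v + 3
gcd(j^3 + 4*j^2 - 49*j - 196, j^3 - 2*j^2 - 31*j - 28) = j^2 - 3*j - 28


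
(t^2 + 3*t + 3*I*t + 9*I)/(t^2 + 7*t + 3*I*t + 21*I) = (t + 3)/(t + 7)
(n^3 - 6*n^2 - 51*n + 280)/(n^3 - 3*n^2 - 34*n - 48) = (n^2 + 2*n - 35)/(n^2 + 5*n + 6)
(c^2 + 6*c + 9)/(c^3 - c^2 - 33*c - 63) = 1/(c - 7)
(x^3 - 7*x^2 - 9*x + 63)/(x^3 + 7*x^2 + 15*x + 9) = (x^2 - 10*x + 21)/(x^2 + 4*x + 3)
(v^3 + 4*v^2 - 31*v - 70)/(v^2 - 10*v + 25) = (v^2 + 9*v + 14)/(v - 5)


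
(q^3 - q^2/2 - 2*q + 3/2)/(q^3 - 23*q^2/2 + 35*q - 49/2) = (2*q^2 + q - 3)/(2*q^2 - 21*q + 49)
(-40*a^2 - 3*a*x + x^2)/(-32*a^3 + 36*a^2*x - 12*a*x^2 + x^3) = (5*a + x)/(4*a^2 - 4*a*x + x^2)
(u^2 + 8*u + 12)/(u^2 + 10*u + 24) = (u + 2)/(u + 4)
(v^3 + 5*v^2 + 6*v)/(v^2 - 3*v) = (v^2 + 5*v + 6)/(v - 3)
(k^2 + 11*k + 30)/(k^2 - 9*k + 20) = (k^2 + 11*k + 30)/(k^2 - 9*k + 20)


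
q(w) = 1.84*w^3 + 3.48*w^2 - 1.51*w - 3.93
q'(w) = 5.52*w^2 + 6.96*w - 1.51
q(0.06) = -4.01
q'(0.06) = -1.07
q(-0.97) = -0.87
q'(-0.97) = -3.07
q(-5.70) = -223.01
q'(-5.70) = 138.16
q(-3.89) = -53.71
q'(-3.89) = 54.94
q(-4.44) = -89.67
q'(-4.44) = 76.41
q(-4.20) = -72.52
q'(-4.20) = 66.63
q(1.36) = 5.08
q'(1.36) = 18.17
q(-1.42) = -0.04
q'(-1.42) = -0.26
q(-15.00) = -5408.28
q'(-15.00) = 1136.09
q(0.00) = -3.93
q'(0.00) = -1.51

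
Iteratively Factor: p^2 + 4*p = (p)*(p + 4)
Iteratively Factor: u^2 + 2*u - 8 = (u + 4)*(u - 2)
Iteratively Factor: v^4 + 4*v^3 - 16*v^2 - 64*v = (v - 4)*(v^3 + 8*v^2 + 16*v) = (v - 4)*(v + 4)*(v^2 + 4*v) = v*(v - 4)*(v + 4)*(v + 4)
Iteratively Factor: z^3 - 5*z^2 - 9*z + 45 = (z - 3)*(z^2 - 2*z - 15) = (z - 5)*(z - 3)*(z + 3)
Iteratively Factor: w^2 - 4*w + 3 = (w - 1)*(w - 3)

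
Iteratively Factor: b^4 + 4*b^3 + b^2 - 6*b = (b)*(b^3 + 4*b^2 + b - 6) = b*(b - 1)*(b^2 + 5*b + 6) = b*(b - 1)*(b + 3)*(b + 2)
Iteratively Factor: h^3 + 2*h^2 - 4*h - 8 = (h - 2)*(h^2 + 4*h + 4) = (h - 2)*(h + 2)*(h + 2)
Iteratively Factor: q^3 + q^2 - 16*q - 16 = (q + 4)*(q^2 - 3*q - 4) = (q + 1)*(q + 4)*(q - 4)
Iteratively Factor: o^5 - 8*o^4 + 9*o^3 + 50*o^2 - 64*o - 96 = (o - 4)*(o^4 - 4*o^3 - 7*o^2 + 22*o + 24) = (o - 4)*(o + 2)*(o^3 - 6*o^2 + 5*o + 12) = (o - 4)*(o + 1)*(o + 2)*(o^2 - 7*o + 12) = (o - 4)^2*(o + 1)*(o + 2)*(o - 3)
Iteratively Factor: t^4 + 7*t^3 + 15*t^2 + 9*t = (t + 3)*(t^3 + 4*t^2 + 3*t) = (t + 1)*(t + 3)*(t^2 + 3*t) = (t + 1)*(t + 3)^2*(t)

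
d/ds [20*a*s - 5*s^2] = 20*a - 10*s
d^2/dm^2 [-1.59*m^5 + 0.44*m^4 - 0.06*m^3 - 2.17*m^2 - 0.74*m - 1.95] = -31.8*m^3 + 5.28*m^2 - 0.36*m - 4.34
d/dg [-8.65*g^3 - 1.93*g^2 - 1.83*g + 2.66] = -25.95*g^2 - 3.86*g - 1.83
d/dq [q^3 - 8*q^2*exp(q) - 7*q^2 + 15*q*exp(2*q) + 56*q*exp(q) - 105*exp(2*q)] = -8*q^2*exp(q) + 3*q^2 + 30*q*exp(2*q) + 40*q*exp(q) - 14*q - 195*exp(2*q) + 56*exp(q)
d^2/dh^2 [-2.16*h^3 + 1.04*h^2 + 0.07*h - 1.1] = 2.08 - 12.96*h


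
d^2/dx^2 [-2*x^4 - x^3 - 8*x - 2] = 6*x*(-4*x - 1)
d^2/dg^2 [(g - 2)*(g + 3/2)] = 2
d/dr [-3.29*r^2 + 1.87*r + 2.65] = 1.87 - 6.58*r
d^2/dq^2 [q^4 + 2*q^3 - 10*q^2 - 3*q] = 12*q^2 + 12*q - 20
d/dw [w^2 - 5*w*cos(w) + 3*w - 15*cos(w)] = 5*w*sin(w) + 2*w + 15*sin(w) - 5*cos(w) + 3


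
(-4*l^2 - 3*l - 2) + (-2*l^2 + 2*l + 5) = -6*l^2 - l + 3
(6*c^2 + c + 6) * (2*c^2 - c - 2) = 12*c^4 - 4*c^3 - c^2 - 8*c - 12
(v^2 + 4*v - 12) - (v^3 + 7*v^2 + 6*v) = -v^3 - 6*v^2 - 2*v - 12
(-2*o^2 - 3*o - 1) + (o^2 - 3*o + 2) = -o^2 - 6*o + 1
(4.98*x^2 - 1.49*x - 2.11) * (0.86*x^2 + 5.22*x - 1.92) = 4.2828*x^4 + 24.7142*x^3 - 19.154*x^2 - 8.1534*x + 4.0512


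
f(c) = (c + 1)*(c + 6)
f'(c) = 2*c + 7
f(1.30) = 16.79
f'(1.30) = 9.60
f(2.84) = 33.95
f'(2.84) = 12.68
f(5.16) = 68.75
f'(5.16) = 17.32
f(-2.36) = -4.95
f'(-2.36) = 2.28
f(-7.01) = 6.07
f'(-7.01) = -7.02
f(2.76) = 32.94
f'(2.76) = 12.52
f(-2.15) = -4.43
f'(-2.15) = 2.70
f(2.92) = 34.97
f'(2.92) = 12.84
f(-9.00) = 24.00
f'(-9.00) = -11.00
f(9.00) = 150.00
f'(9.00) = 25.00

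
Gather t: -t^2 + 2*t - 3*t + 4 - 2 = -t^2 - t + 2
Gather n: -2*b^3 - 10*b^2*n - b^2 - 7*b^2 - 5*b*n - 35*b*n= -2*b^3 - 8*b^2 + n*(-10*b^2 - 40*b)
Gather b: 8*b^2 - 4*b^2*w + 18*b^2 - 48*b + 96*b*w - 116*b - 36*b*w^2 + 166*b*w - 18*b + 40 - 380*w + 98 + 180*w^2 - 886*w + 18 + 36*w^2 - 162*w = b^2*(26 - 4*w) + b*(-36*w^2 + 262*w - 182) + 216*w^2 - 1428*w + 156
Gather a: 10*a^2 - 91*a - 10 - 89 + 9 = 10*a^2 - 91*a - 90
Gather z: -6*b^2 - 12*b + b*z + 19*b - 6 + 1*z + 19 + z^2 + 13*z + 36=-6*b^2 + 7*b + z^2 + z*(b + 14) + 49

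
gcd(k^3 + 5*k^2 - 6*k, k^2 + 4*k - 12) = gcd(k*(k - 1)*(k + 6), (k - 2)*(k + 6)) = k + 6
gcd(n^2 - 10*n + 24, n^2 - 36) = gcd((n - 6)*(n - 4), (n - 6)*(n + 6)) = n - 6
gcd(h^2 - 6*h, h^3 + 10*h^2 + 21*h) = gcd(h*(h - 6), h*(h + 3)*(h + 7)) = h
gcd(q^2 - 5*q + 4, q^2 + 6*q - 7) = q - 1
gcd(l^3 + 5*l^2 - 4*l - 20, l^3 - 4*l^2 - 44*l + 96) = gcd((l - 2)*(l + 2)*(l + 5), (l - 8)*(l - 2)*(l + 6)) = l - 2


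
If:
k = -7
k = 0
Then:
No Solution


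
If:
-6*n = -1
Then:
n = 1/6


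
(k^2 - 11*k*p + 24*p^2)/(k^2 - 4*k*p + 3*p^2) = (-k + 8*p)/(-k + p)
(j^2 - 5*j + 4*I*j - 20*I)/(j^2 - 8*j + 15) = (j + 4*I)/(j - 3)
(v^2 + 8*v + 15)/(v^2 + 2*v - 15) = (v + 3)/(v - 3)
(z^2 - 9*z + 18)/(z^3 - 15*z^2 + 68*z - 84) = (z - 3)/(z^2 - 9*z + 14)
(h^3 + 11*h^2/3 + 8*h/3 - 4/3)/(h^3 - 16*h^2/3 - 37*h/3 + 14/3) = (h + 2)/(h - 7)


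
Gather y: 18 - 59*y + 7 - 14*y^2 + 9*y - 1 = -14*y^2 - 50*y + 24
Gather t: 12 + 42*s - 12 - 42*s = 0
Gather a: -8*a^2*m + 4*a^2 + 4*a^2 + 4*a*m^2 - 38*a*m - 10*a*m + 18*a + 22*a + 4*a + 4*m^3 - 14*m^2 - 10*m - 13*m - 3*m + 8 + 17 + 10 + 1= a^2*(8 - 8*m) + a*(4*m^2 - 48*m + 44) + 4*m^3 - 14*m^2 - 26*m + 36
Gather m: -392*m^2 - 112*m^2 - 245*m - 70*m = -504*m^2 - 315*m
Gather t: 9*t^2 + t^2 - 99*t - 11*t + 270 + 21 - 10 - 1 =10*t^2 - 110*t + 280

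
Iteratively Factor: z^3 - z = (z)*(z^2 - 1) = z*(z - 1)*(z + 1)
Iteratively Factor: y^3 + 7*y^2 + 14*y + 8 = (y + 4)*(y^2 + 3*y + 2) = (y + 2)*(y + 4)*(y + 1)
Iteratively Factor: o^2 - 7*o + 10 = (o - 2)*(o - 5)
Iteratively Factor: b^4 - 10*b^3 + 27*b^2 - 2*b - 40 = (b - 4)*(b^3 - 6*b^2 + 3*b + 10) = (b - 5)*(b - 4)*(b^2 - b - 2) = (b - 5)*(b - 4)*(b - 2)*(b + 1)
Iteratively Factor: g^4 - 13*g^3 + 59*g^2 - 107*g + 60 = (g - 4)*(g^3 - 9*g^2 + 23*g - 15) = (g - 4)*(g - 3)*(g^2 - 6*g + 5) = (g - 4)*(g - 3)*(g - 1)*(g - 5)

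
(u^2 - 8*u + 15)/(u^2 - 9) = (u - 5)/(u + 3)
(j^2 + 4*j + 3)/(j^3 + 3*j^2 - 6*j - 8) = (j + 3)/(j^2 + 2*j - 8)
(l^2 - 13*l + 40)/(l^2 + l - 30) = (l - 8)/(l + 6)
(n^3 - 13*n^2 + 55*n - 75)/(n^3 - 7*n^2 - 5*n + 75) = (n - 3)/(n + 3)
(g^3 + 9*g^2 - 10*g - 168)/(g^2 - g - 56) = (g^2 + 2*g - 24)/(g - 8)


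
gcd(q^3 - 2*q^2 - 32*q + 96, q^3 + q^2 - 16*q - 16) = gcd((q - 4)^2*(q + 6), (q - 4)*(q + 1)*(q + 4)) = q - 4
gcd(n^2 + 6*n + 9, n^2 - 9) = n + 3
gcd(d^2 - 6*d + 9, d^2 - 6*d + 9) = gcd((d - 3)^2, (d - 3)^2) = d^2 - 6*d + 9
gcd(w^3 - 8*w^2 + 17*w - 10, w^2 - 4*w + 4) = w - 2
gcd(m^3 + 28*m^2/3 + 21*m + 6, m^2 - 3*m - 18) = m + 3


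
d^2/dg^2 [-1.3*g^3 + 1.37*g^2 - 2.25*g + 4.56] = 2.74 - 7.8*g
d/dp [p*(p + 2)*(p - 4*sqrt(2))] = 3*p^2 - 8*sqrt(2)*p + 4*p - 8*sqrt(2)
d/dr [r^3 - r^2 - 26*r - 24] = 3*r^2 - 2*r - 26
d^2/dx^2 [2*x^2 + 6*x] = 4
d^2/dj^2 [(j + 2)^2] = 2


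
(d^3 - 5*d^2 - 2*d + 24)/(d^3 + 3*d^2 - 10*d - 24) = (d - 4)/(d + 4)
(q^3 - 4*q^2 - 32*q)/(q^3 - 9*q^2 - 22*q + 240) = q*(q + 4)/(q^2 - q - 30)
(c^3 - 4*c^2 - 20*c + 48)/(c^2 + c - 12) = (c^2 - 8*c + 12)/(c - 3)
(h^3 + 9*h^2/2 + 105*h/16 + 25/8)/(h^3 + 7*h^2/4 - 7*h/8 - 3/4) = (16*h^2 + 40*h + 25)/(2*(8*h^2 - 2*h - 3))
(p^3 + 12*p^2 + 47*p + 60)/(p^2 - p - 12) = (p^2 + 9*p + 20)/(p - 4)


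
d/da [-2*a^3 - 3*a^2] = 6*a*(-a - 1)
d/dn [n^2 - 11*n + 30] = 2*n - 11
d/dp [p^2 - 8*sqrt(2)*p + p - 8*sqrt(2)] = 2*p - 8*sqrt(2) + 1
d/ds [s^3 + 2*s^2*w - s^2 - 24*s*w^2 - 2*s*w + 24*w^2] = 3*s^2 + 4*s*w - 2*s - 24*w^2 - 2*w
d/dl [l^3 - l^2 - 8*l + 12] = 3*l^2 - 2*l - 8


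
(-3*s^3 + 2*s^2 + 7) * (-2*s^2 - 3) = 6*s^5 - 4*s^4 + 9*s^3 - 20*s^2 - 21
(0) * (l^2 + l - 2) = 0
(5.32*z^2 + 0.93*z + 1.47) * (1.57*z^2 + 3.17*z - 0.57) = 8.3524*z^4 + 18.3245*z^3 + 2.2236*z^2 + 4.1298*z - 0.8379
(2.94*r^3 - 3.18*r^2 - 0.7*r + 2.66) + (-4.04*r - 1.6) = 2.94*r^3 - 3.18*r^2 - 4.74*r + 1.06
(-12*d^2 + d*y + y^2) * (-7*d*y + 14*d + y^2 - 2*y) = 84*d^3*y - 168*d^3 - 19*d^2*y^2 + 38*d^2*y - 6*d*y^3 + 12*d*y^2 + y^4 - 2*y^3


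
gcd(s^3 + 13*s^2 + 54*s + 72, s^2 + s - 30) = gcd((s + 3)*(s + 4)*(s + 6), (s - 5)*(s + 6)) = s + 6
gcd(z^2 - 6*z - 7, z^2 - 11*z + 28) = z - 7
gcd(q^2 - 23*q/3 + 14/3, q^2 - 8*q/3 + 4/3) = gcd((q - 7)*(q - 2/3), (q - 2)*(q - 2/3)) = q - 2/3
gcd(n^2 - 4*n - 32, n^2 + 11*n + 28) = n + 4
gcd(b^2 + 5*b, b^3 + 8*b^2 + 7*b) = b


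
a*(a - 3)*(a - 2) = a^3 - 5*a^2 + 6*a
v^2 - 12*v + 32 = (v - 8)*(v - 4)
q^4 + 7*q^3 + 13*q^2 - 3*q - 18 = (q - 1)*(q + 2)*(q + 3)^2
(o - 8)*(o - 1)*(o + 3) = o^3 - 6*o^2 - 19*o + 24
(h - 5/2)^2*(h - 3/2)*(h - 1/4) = h^4 - 27*h^3/4 + 123*h^2/8 - 205*h/16 + 75/32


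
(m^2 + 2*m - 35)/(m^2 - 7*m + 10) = (m + 7)/(m - 2)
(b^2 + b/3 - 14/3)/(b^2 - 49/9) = 3*(b - 2)/(3*b - 7)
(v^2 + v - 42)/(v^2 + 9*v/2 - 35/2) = 2*(v - 6)/(2*v - 5)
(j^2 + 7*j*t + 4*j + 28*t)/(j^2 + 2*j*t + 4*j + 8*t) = (j + 7*t)/(j + 2*t)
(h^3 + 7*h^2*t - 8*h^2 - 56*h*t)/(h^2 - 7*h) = (h^2 + 7*h*t - 8*h - 56*t)/(h - 7)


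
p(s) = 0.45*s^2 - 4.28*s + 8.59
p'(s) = 0.9*s - 4.28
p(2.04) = 1.73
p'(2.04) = -2.44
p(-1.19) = 14.32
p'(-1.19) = -5.35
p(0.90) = 5.10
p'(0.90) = -3.47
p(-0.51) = 10.89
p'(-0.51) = -4.74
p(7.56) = 1.95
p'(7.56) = 2.52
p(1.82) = 2.29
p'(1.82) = -2.64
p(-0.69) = 11.76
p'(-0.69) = -4.90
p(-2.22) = 20.31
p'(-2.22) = -6.28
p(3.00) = -0.20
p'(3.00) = -1.58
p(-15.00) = 174.04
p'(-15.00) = -17.78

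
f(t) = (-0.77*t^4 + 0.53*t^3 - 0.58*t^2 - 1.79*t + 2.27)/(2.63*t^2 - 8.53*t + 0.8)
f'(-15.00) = 8.06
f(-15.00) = -56.73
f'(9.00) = -5.77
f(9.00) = -34.48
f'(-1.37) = 0.59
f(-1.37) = -0.03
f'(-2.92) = 1.22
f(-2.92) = -1.38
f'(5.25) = -1.89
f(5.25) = -18.64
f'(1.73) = 2.57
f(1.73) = 1.10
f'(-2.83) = 1.18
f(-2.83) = -1.28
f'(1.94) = 4.02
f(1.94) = 1.78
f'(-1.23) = 0.56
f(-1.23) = 0.06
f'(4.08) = 6.62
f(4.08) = -19.64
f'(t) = (8.53 - 5.26*t)*(-0.77*t^4 + 0.53*t^3 - 0.58*t^2 - 1.79*t + 2.27)/(2.63*t^2 - 8.53*t + 0.8)^2 + (-3.08*t^3 + 1.59*t^2 - 1.16*t - 1.79)/(2.63*t^2 - 8.53*t + 0.8)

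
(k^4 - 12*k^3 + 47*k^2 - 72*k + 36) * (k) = k^5 - 12*k^4 + 47*k^3 - 72*k^2 + 36*k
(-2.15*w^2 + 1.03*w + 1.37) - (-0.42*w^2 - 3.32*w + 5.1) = -1.73*w^2 + 4.35*w - 3.73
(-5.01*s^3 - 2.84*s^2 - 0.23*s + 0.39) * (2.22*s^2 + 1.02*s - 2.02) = -11.1222*s^5 - 11.415*s^4 + 6.7128*s^3 + 6.368*s^2 + 0.8624*s - 0.7878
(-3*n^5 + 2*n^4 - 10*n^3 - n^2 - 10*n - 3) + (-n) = -3*n^5 + 2*n^4 - 10*n^3 - n^2 - 11*n - 3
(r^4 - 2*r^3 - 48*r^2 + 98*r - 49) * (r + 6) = r^5 + 4*r^4 - 60*r^3 - 190*r^2 + 539*r - 294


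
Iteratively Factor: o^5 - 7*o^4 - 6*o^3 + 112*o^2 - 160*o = (o + 4)*(o^4 - 11*o^3 + 38*o^2 - 40*o) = (o - 4)*(o + 4)*(o^3 - 7*o^2 + 10*o) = (o - 4)*(o - 2)*(o + 4)*(o^2 - 5*o) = (o - 5)*(o - 4)*(o - 2)*(o + 4)*(o)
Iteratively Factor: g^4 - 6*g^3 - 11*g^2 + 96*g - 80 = (g + 4)*(g^3 - 10*g^2 + 29*g - 20) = (g - 1)*(g + 4)*(g^2 - 9*g + 20) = (g - 4)*(g - 1)*(g + 4)*(g - 5)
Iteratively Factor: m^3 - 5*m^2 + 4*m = (m - 4)*(m^2 - m) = (m - 4)*(m - 1)*(m)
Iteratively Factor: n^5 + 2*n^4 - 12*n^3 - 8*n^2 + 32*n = (n + 4)*(n^4 - 2*n^3 - 4*n^2 + 8*n) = n*(n + 4)*(n^3 - 2*n^2 - 4*n + 8) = n*(n - 2)*(n + 4)*(n^2 - 4) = n*(n - 2)^2*(n + 4)*(n + 2)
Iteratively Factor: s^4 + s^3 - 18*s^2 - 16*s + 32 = (s - 4)*(s^3 + 5*s^2 + 2*s - 8) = (s - 4)*(s + 2)*(s^2 + 3*s - 4) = (s - 4)*(s - 1)*(s + 2)*(s + 4)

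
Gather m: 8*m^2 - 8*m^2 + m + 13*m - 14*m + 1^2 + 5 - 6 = 0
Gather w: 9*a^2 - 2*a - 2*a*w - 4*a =9*a^2 - 2*a*w - 6*a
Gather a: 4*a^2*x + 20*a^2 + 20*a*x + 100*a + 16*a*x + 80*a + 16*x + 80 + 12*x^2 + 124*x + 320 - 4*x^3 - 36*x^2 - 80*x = a^2*(4*x + 20) + a*(36*x + 180) - 4*x^3 - 24*x^2 + 60*x + 400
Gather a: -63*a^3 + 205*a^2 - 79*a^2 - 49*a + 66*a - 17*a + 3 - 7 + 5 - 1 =-63*a^3 + 126*a^2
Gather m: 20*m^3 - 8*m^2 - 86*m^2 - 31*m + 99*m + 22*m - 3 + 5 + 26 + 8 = 20*m^3 - 94*m^2 + 90*m + 36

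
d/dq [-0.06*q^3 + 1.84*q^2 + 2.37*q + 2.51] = -0.18*q^2 + 3.68*q + 2.37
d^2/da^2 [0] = 0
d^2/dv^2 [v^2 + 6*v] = 2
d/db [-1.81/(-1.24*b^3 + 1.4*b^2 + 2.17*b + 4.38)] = (-6.7332*b^2 + 5.068*b + 3.9277)/(-1.24*b^3 + 1.4*b^2 + 2.17*b + 4.38)^2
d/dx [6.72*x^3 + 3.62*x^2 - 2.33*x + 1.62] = 20.16*x^2 + 7.24*x - 2.33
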